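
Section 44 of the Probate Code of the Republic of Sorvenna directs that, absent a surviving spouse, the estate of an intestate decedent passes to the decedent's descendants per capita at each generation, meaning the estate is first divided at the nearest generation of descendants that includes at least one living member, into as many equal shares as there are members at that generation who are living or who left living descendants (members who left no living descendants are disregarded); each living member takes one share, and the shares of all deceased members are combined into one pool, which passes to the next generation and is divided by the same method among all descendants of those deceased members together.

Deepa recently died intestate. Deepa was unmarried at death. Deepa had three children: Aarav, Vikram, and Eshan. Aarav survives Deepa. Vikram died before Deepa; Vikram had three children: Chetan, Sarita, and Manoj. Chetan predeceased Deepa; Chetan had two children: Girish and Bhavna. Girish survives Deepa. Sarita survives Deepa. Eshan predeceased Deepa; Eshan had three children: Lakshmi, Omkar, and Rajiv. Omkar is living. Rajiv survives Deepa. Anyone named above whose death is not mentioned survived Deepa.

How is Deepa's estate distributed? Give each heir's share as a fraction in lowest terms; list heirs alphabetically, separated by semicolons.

There is no surviving spouse, so the entire estate passes to Deepa's descendants per capita at each generation.
At generation 1 (Aarav, Vikram, Eshan) there are 3 shares of (1)/3 = 1/3 each.
Living: Aarav — each takes 1/3.
Deceased: Vikram and Eshan. Their combined 2/3 is pooled and carried to generation 2.
At generation 2 (Chetan, Sarita, Manoj, Lakshmi, Omkar, Rajiv) there are 6 shares of (2/3)/6 = 1/9 each.
Living: Sarita, Manoj, Lakshmi, Omkar, and Rajiv — each takes 1/9.
Deceased: Chetan. That 1/9 share is carried to generation 3.
At generation 3 (Girish, Bhavna) there are 2 shares of (1/9)/2 = 1/18 each.
Living: Girish and Bhavna — each takes 1/18.

Aarav 1/3; Bhavna 1/18; Girish 1/18; Lakshmi 1/9; Manoj 1/9; Omkar 1/9; Rajiv 1/9; Sarita 1/9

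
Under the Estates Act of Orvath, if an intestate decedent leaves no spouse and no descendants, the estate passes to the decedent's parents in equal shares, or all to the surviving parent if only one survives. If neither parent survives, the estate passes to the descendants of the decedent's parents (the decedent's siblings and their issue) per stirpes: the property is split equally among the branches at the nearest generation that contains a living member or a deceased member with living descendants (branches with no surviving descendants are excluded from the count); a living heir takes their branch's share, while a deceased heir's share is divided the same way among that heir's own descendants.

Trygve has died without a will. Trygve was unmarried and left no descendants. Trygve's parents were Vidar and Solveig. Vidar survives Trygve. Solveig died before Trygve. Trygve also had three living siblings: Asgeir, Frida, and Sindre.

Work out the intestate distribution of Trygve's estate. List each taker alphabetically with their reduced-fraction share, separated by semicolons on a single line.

Only one parent, Vidar, survives, so Vidar takes the entire estate. The siblings take nothing because a surviving parent has priority.

Vidar 1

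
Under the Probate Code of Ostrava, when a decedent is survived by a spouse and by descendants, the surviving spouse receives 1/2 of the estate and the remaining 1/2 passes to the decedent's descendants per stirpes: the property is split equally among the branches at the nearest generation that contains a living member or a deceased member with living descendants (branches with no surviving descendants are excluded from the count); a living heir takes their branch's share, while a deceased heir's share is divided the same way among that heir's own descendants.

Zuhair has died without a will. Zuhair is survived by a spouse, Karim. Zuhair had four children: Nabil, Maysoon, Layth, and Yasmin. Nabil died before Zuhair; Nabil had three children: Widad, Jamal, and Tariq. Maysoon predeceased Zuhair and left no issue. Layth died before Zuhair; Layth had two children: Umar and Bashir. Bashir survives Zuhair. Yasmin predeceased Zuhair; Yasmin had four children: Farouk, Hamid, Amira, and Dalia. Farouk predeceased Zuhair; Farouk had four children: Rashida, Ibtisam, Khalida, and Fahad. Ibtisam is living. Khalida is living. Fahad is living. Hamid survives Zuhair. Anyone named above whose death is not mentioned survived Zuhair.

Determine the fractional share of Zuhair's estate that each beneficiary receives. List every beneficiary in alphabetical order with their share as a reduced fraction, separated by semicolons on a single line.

Karim, as surviving spouse, takes 1/2.
The remaining 1/2 passes to Zuhair's descendants per stirpes.
Maysoon left no surviving issue, so that branch lapses and is disregarded.
The 1/2 is divided into 3 equal shares of 1/6 among Nabil, Layth, Yasmin.
Nabil predeceased; the 1/6 allotted to Nabil's branch passes to Nabil's issue by representation.
The 1/6 is divided into 3 equal shares of 1/18 among Widad, Jamal, Tariq.
Widad is living and takes 1/18.
Jamal is living and takes 1/18.
Tariq is living and takes 1/18.
Layth predeceased; the 1/6 allotted to Layth's branch passes to Layth's issue by representation.
The 1/6 is divided into 2 equal shares of 1/12 among Umar, Bashir.
Umar is living and takes 1/12.
Bashir is living and takes 1/12.
Yasmin predeceased; the 1/6 allotted to Yasmin's branch passes to Yasmin's issue by representation.
The 1/6 is divided into 4 equal shares of 1/24 among Farouk, Hamid, Amira, Dalia.
Farouk predeceased; the 1/24 allotted to Farouk's branch passes to Farouk's issue by representation.
The 1/24 is divided into 4 equal shares of 1/96 among Rashida, Ibtisam, Khalida, Fahad.
Rashida is living and takes 1/96.
Ibtisam is living and takes 1/96.
Khalida is living and takes 1/96.
Fahad is living and takes 1/96.
Hamid is living and takes 1/24.
Amira is living and takes 1/24.
Dalia is living and takes 1/24.

Amira 1/24; Bashir 1/12; Dalia 1/24; Fahad 1/96; Hamid 1/24; Ibtisam 1/96; Jamal 1/18; Karim 1/2; Khalida 1/96; Rashida 1/96; Tariq 1/18; Umar 1/12; Widad 1/18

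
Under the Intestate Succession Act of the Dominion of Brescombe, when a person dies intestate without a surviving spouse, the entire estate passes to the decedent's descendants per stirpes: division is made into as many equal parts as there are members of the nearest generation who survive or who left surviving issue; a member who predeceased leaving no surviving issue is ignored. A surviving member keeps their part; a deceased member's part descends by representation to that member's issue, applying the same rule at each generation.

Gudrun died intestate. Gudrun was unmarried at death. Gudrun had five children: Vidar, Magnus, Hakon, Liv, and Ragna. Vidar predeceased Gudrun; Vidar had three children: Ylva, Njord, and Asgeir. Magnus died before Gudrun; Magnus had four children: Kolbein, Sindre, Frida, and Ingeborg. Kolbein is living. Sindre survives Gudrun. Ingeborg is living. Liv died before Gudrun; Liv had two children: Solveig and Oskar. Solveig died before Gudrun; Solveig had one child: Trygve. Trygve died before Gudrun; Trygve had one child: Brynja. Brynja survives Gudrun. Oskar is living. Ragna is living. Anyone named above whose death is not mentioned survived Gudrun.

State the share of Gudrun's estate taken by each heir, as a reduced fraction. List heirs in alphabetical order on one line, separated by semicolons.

There is no surviving spouse, so the entire estate passes to Gudrun's descendants per stirpes.
The estate is divided into 5 equal shares of 1/5 among Vidar, Magnus, Hakon, Liv, Ragna.
Vidar predeceased; the 1/5 allotted to Vidar's branch passes to Vidar's issue by representation.
The 1/5 is divided into 3 equal shares of 1/15 among Ylva, Njord, Asgeir.
Ylva is living and takes 1/15.
Njord is living and takes 1/15.
Asgeir is living and takes 1/15.
Magnus predeceased; the 1/5 allotted to Magnus's branch passes to Magnus's issue by representation.
The 1/5 is divided into 4 equal shares of 1/20 among Kolbein, Sindre, Frida, Ingeborg.
Kolbein is living and takes 1/20.
Sindre is living and takes 1/20.
Frida is living and takes 1/20.
Ingeborg is living and takes 1/20.
Hakon is living and takes 1/5.
Liv predeceased; the 1/5 allotted to Liv's branch passes to Liv's issue by representation.
The 1/5 is divided into 2 equal shares of 1/10 among Solveig, Oskar.
Solveig predeceased; the 1/10 allotted to Solveig's branch passes to Solveig's issue by representation.
Trygve's line is the sole branch at this level, so the full 1/10 passes to Trygve's issue by representation.
Brynja is the sole taker at this level and receives the full 1/10.
Oskar is living and takes 1/10.
Ragna is living and takes 1/5.

Asgeir 1/15; Brynja 1/10; Frida 1/20; Hakon 1/5; Ingeborg 1/20; Kolbein 1/20; Njord 1/15; Oskar 1/10; Ragna 1/5; Sindre 1/20; Ylva 1/15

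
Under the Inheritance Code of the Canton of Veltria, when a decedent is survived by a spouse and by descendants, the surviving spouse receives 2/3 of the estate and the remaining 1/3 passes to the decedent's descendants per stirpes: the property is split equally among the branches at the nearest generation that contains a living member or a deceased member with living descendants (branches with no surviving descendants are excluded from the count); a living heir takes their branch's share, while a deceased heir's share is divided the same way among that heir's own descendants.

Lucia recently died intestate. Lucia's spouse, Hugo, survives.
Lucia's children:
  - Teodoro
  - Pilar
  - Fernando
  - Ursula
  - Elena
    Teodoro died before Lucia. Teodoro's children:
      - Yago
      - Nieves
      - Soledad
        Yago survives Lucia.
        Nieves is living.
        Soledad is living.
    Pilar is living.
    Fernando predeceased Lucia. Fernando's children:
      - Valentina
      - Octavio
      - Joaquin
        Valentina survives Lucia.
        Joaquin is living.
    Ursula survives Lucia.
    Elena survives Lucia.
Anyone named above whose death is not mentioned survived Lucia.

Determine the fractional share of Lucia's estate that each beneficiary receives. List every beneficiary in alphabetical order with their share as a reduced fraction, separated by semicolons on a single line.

Hugo, as surviving spouse, takes 2/3.
The remaining 1/3 passes to Lucia's descendants per stirpes.
The 1/3 is divided into 5 equal shares of 1/15 among Teodoro, Pilar, Fernando, Ursula, Elena.
Teodoro predeceased; the 1/15 allotted to Teodoro's branch passes to Teodoro's issue by representation.
The 1/15 is divided into 3 equal shares of 1/45 among Yago, Nieves, Soledad.
Yago is living and takes 1/45.
Nieves is living and takes 1/45.
Soledad is living and takes 1/45.
Pilar is living and takes 1/15.
Fernando predeceased; the 1/15 allotted to Fernando's branch passes to Fernando's issue by representation.
The 1/15 is divided into 3 equal shares of 1/45 among Valentina, Octavio, Joaquin.
Valentina is living and takes 1/45.
Octavio is living and takes 1/45.
Joaquin is living and takes 1/45.
Ursula is living and takes 1/15.
Elena is living and takes 1/15.

Elena 1/15; Hugo 2/3; Joaquin 1/45; Nieves 1/45; Octavio 1/45; Pilar 1/15; Soledad 1/45; Ursula 1/15; Valentina 1/45; Yago 1/45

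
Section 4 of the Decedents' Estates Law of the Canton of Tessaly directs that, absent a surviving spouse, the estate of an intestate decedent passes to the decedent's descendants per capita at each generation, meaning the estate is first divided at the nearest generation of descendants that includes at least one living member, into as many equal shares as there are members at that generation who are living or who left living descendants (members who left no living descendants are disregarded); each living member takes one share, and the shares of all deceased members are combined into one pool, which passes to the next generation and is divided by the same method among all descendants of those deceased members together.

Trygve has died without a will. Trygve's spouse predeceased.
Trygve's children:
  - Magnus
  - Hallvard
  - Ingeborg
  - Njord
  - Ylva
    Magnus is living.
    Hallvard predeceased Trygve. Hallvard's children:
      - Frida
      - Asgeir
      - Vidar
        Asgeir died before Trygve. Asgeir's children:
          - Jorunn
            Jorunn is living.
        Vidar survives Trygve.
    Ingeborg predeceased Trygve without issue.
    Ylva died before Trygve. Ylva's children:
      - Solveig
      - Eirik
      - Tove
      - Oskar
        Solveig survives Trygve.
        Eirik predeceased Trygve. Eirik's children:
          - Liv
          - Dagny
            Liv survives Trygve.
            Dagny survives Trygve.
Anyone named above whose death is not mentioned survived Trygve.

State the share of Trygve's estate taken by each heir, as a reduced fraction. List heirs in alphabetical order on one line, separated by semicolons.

Dagny 1/21; Frida 1/14; Jorunn 1/21; Liv 1/21; Magnus 1/4; Njord 1/4; Oskar 1/14; Solveig 1/14; Tove 1/14; Vidar 1/14

There is no surviving spouse, so the entire estate passes to Trygve's descendants per capita at each generation.
At generation 1 (Magnus, Hallvard, Njord, Ylva) there are 4 shares of (1)/4 = 1/4 each.
Living: Magnus and Njord — each takes 1/4.
Deceased: Hallvard and Ylva. Their combined 1/2 is pooled and carried to generation 2.
At generation 2 (Frida, Asgeir, Vidar, Solveig, Eirik, Tove, Oskar) there are 7 shares of (1/2)/7 = 1/14 each.
Living: Frida, Vidar, Solveig, Tove, and Oskar — each takes 1/14.
Deceased: Asgeir and Eirik. Their combined 1/7 is pooled and carried to generation 3.
At generation 3 (Jorunn, Liv, Dagny) there are 3 shares of (1/7)/3 = 1/21 each.
Living: Jorunn, Liv, and Dagny — each takes 1/21.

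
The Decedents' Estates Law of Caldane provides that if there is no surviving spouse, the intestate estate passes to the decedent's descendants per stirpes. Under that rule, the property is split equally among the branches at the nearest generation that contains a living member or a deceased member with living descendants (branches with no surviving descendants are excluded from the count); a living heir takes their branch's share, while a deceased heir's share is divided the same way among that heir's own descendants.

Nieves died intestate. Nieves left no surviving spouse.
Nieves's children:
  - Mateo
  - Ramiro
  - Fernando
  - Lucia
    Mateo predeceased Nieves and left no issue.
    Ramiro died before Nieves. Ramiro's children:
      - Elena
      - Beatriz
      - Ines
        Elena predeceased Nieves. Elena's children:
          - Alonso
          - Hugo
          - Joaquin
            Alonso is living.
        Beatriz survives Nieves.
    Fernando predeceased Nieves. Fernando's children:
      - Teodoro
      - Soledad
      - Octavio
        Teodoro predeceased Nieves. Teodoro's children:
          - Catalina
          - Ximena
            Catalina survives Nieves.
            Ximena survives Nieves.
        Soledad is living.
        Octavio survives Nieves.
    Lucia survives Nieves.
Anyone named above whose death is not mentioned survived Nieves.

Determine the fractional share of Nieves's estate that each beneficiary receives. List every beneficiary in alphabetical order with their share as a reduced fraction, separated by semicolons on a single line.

Alonso 1/27; Beatriz 1/9; Catalina 1/18; Hugo 1/27; Ines 1/9; Joaquin 1/27; Lucia 1/3; Octavio 1/9; Soledad 1/9; Ximena 1/18

There is no surviving spouse, so the entire estate passes to Nieves's descendants per stirpes.
Mateo left no surviving issue, so that branch lapses and is disregarded.
The estate is divided into 3 equal shares of 1/3 among Ramiro, Fernando, Lucia.
Ramiro predeceased; the 1/3 allotted to Ramiro's branch passes to Ramiro's issue by representation.
The 1/3 is divided into 3 equal shares of 1/9 among Elena, Beatriz, Ines.
Elena predeceased; the 1/9 allotted to Elena's branch passes to Elena's issue by representation.
The 1/9 is divided into 3 equal shares of 1/27 among Alonso, Hugo, Joaquin.
Alonso is living and takes 1/27.
Hugo is living and takes 1/27.
Joaquin is living and takes 1/27.
Beatriz is living and takes 1/9.
Ines is living and takes 1/9.
Fernando predeceased; the 1/3 allotted to Fernando's branch passes to Fernando's issue by representation.
The 1/3 is divided into 3 equal shares of 1/9 among Teodoro, Soledad, Octavio.
Teodoro predeceased; the 1/9 allotted to Teodoro's branch passes to Teodoro's issue by representation.
The 1/9 is divided into 2 equal shares of 1/18 among Catalina, Ximena.
Catalina is living and takes 1/18.
Ximena is living and takes 1/18.
Soledad is living and takes 1/9.
Octavio is living and takes 1/9.
Lucia is living and takes 1/3.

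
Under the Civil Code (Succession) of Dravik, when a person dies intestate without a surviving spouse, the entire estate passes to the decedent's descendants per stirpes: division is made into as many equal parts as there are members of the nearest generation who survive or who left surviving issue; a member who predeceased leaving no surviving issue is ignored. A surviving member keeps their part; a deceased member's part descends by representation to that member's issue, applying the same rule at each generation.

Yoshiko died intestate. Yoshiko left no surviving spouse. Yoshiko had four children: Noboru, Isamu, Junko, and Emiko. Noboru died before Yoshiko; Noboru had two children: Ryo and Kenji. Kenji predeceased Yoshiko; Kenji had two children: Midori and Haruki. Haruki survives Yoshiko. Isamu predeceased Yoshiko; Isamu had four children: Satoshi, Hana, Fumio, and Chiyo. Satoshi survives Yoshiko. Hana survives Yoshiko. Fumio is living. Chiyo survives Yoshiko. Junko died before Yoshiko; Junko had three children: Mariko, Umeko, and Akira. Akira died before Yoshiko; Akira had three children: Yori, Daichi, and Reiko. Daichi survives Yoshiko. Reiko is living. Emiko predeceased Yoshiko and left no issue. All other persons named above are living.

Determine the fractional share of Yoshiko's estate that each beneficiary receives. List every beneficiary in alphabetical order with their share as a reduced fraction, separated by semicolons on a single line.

Chiyo 1/12; Daichi 1/27; Fumio 1/12; Hana 1/12; Haruki 1/12; Mariko 1/9; Midori 1/12; Reiko 1/27; Ryo 1/6; Satoshi 1/12; Umeko 1/9; Yori 1/27

There is no surviving spouse, so the entire estate passes to Yoshiko's descendants per stirpes.
Emiko left no surviving issue, so that branch lapses and is disregarded.
The estate is divided into 3 equal shares of 1/3 among Noboru, Isamu, Junko.
Noboru predeceased; the 1/3 allotted to Noboru's branch passes to Noboru's issue by representation.
The 1/3 is divided into 2 equal shares of 1/6 among Ryo, Kenji.
Ryo is living and takes 1/6.
Kenji predeceased; the 1/6 allotted to Kenji's branch passes to Kenji's issue by representation.
The 1/6 is divided into 2 equal shares of 1/12 among Midori, Haruki.
Midori is living and takes 1/12.
Haruki is living and takes 1/12.
Isamu predeceased; the 1/3 allotted to Isamu's branch passes to Isamu's issue by representation.
The 1/3 is divided into 4 equal shares of 1/12 among Satoshi, Hana, Fumio, Chiyo.
Satoshi is living and takes 1/12.
Hana is living and takes 1/12.
Fumio is living and takes 1/12.
Chiyo is living and takes 1/12.
Junko predeceased; the 1/3 allotted to Junko's branch passes to Junko's issue by representation.
The 1/3 is divided into 3 equal shares of 1/9 among Mariko, Umeko, Akira.
Mariko is living and takes 1/9.
Umeko is living and takes 1/9.
Akira predeceased; the 1/9 allotted to Akira's branch passes to Akira's issue by representation.
The 1/9 is divided into 3 equal shares of 1/27 among Yori, Daichi, Reiko.
Yori is living and takes 1/27.
Daichi is living and takes 1/27.
Reiko is living and takes 1/27.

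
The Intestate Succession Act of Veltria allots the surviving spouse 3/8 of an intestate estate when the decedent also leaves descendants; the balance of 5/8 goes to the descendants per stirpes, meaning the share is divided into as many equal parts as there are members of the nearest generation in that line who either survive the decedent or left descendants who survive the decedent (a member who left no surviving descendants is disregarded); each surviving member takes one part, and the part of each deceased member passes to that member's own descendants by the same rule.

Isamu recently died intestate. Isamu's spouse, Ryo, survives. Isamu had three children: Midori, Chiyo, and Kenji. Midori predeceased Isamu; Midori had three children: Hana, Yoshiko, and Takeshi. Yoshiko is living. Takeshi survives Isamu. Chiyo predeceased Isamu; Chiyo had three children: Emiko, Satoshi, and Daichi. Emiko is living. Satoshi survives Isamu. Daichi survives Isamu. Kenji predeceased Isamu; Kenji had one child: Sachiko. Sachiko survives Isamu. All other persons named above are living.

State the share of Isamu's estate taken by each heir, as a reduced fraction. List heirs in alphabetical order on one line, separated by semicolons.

Ryo, as surviving spouse, takes 3/8.
The remaining 5/8 passes to Isamu's descendants per stirpes.
The 5/8 is divided into 3 equal shares of 5/24 among Midori, Chiyo, Kenji.
Midori predeceased; the 5/24 allotted to Midori's branch passes to Midori's issue by representation.
The 5/24 is divided into 3 equal shares of 5/72 among Hana, Yoshiko, Takeshi.
Hana is living and takes 5/72.
Yoshiko is living and takes 5/72.
Takeshi is living and takes 5/72.
Chiyo predeceased; the 5/24 allotted to Chiyo's branch passes to Chiyo's issue by representation.
The 5/24 is divided into 3 equal shares of 5/72 among Emiko, Satoshi, Daichi.
Emiko is living and takes 5/72.
Satoshi is living and takes 5/72.
Daichi is living and takes 5/72.
Kenji predeceased; the 5/24 allotted to Kenji's branch passes to Kenji's issue by representation.
Sachiko is the sole taker at this level and receives the full 5/24.

Daichi 5/72; Emiko 5/72; Hana 5/72; Ryo 3/8; Sachiko 5/24; Satoshi 5/72; Takeshi 5/72; Yoshiko 5/72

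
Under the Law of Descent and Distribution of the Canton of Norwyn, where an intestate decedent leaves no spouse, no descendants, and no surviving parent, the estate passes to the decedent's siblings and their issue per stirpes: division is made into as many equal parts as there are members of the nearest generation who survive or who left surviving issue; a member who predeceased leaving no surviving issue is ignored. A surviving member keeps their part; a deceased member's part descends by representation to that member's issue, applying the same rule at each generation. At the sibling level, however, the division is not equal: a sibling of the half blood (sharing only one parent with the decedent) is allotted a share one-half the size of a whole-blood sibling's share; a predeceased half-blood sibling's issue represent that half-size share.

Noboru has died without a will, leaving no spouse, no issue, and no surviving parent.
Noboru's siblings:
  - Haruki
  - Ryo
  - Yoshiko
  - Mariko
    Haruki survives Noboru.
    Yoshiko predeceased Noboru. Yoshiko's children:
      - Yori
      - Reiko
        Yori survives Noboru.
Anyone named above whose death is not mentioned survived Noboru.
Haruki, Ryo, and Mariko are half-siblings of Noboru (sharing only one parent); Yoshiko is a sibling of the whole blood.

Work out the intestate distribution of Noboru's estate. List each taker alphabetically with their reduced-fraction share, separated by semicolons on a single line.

Haruki 1/5; Mariko 1/5; Reiko 1/5; Ryo 1/5; Yori 1/5

No spouse, descendants, or parent survives, so the estate passes to Noboru's siblings per stirpes.
Half-blood siblings count for one-half the weight of whole-blood siblings at the initial division.
Dividing 1 in proportion to weights (total weight 5/2): Haruki (weight 1/2) → 1/5; Ryo (weight 1/2) → 1/5; Yoshiko (weight 1) → 2/5; Mariko (weight 1/2) → 1/5.
Haruki is living and takes 1/5.
Ryo is living and takes 1/5.
Yoshiko predeceased; the 2/5 allotted to Yoshiko's branch passes to Yoshiko's issue by representation.
The 2/5 is divided into 2 equal shares of 1/5 among Yori, Reiko.
Yori is living and takes 1/5.
Reiko is living and takes 1/5.
Mariko is living and takes 1/5.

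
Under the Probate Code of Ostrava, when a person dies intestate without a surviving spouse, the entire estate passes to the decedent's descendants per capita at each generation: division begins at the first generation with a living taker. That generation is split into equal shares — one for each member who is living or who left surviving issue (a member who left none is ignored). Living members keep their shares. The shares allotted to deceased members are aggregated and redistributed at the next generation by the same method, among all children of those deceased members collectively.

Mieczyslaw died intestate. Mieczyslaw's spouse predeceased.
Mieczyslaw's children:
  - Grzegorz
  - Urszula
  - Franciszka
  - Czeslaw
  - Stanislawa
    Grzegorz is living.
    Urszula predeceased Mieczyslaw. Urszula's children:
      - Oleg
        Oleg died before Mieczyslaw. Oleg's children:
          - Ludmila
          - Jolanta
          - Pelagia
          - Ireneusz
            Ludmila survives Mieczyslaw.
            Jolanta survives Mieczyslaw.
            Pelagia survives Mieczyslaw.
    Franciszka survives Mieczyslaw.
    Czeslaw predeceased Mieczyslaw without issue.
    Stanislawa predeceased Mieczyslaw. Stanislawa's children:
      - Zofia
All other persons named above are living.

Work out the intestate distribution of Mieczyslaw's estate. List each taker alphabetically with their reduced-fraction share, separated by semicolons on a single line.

There is no surviving spouse, so the entire estate passes to Mieczyslaw's descendants per capita at each generation.
At generation 1 (Grzegorz, Urszula, Franciszka, Stanislawa) there are 4 shares of (1)/4 = 1/4 each.
Living: Grzegorz and Franciszka — each takes 1/4.
Deceased: Urszula and Stanislawa. Their combined 1/2 is pooled and carried to generation 2.
At generation 2 (Oleg, Zofia) there are 2 shares of (1/2)/2 = 1/4 each.
Living: Zofia — each takes 1/4.
Deceased: Oleg. That 1/4 share is carried to generation 3.
At generation 3 (Ludmila, Jolanta, Pelagia, Ireneusz) there are 4 shares of (1/4)/4 = 1/16 each.
Living: Ludmila, Jolanta, Pelagia, and Ireneusz — each takes 1/16.

Franciszka 1/4; Grzegorz 1/4; Ireneusz 1/16; Jolanta 1/16; Ludmila 1/16; Pelagia 1/16; Zofia 1/4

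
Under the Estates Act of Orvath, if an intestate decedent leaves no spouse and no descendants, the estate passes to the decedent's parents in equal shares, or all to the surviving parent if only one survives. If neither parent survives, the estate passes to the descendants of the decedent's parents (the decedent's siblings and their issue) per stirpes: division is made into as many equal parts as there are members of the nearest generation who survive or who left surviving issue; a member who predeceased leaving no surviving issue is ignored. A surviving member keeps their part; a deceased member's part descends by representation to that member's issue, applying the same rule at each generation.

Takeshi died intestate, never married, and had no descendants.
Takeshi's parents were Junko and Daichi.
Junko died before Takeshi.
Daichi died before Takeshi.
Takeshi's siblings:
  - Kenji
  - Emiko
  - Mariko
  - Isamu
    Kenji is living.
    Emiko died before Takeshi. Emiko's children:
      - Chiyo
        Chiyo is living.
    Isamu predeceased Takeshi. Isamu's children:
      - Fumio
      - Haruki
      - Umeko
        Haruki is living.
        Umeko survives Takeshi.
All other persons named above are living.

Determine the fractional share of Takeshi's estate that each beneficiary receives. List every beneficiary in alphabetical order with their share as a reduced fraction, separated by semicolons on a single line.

Chiyo 1/4; Fumio 1/12; Haruki 1/12; Kenji 1/4; Mariko 1/4; Umeko 1/12

Neither parent survives and there are no descendants, so the estate passes to Takeshi's siblings and their issue per stirpes.
The estate is divided into 4 equal shares of 1/4 among Kenji, Emiko, Mariko, Isamu.
Kenji is living and takes 1/4.
Emiko predeceased; the 1/4 allotted to Emiko's branch passes to Emiko's issue by representation.
Chiyo is the sole taker at this level and receives the full 1/4.
Mariko is living and takes 1/4.
Isamu predeceased; the 1/4 allotted to Isamu's branch passes to Isamu's issue by representation.
The 1/4 is divided into 3 equal shares of 1/12 among Fumio, Haruki, Umeko.
Fumio is living and takes 1/12.
Haruki is living and takes 1/12.
Umeko is living and takes 1/12.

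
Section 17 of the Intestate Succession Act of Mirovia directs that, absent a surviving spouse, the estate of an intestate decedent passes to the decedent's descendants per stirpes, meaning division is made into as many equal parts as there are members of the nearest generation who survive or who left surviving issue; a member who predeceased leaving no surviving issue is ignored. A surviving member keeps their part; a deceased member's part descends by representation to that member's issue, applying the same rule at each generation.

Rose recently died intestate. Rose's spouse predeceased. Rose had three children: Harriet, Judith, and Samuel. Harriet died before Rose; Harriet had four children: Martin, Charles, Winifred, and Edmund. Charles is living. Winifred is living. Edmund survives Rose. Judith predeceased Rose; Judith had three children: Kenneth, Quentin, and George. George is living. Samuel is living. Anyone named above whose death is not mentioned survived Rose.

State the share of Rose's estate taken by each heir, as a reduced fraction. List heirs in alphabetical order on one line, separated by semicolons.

Charles 1/12; Edmund 1/12; George 1/9; Kenneth 1/9; Martin 1/12; Quentin 1/9; Samuel 1/3; Winifred 1/12

There is no surviving spouse, so the entire estate passes to Rose's descendants per stirpes.
The estate is divided into 3 equal shares of 1/3 among Harriet, Judith, Samuel.
Harriet predeceased; the 1/3 allotted to Harriet's branch passes to Harriet's issue by representation.
The 1/3 is divided into 4 equal shares of 1/12 among Martin, Charles, Winifred, Edmund.
Martin is living and takes 1/12.
Charles is living and takes 1/12.
Winifred is living and takes 1/12.
Edmund is living and takes 1/12.
Judith predeceased; the 1/3 allotted to Judith's branch passes to Judith's issue by representation.
The 1/3 is divided into 3 equal shares of 1/9 among Kenneth, Quentin, George.
Kenneth is living and takes 1/9.
Quentin is living and takes 1/9.
George is living and takes 1/9.
Samuel is living and takes 1/3.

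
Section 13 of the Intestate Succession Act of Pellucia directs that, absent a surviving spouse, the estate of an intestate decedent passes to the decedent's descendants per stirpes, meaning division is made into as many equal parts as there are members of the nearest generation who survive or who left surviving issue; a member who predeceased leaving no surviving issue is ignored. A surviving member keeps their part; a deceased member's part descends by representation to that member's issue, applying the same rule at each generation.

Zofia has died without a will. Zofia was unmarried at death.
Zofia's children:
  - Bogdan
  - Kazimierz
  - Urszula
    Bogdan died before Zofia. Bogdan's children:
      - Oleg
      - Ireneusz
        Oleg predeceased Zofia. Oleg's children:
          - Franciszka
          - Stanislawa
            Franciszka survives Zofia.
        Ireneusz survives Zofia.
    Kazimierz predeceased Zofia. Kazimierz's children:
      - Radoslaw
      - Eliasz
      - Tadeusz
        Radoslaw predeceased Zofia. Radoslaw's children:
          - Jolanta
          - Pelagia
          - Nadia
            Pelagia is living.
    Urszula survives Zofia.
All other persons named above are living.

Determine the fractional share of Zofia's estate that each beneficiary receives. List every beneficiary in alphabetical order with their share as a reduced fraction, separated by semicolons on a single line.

There is no surviving spouse, so the entire estate passes to Zofia's descendants per stirpes.
The estate is divided into 3 equal shares of 1/3 among Bogdan, Kazimierz, Urszula.
Bogdan predeceased; the 1/3 allotted to Bogdan's branch passes to Bogdan's issue by representation.
The 1/3 is divided into 2 equal shares of 1/6 among Oleg, Ireneusz.
Oleg predeceased; the 1/6 allotted to Oleg's branch passes to Oleg's issue by representation.
The 1/6 is divided into 2 equal shares of 1/12 among Franciszka, Stanislawa.
Franciszka is living and takes 1/12.
Stanislawa is living and takes 1/12.
Ireneusz is living and takes 1/6.
Kazimierz predeceased; the 1/3 allotted to Kazimierz's branch passes to Kazimierz's issue by representation.
The 1/3 is divided into 3 equal shares of 1/9 among Radoslaw, Eliasz, Tadeusz.
Radoslaw predeceased; the 1/9 allotted to Radoslaw's branch passes to Radoslaw's issue by representation.
The 1/9 is divided into 3 equal shares of 1/27 among Jolanta, Pelagia, Nadia.
Jolanta is living and takes 1/27.
Pelagia is living and takes 1/27.
Nadia is living and takes 1/27.
Eliasz is living and takes 1/9.
Tadeusz is living and takes 1/9.
Urszula is living and takes 1/3.

Eliasz 1/9; Franciszka 1/12; Ireneusz 1/6; Jolanta 1/27; Nadia 1/27; Pelagia 1/27; Stanislawa 1/12; Tadeusz 1/9; Urszula 1/3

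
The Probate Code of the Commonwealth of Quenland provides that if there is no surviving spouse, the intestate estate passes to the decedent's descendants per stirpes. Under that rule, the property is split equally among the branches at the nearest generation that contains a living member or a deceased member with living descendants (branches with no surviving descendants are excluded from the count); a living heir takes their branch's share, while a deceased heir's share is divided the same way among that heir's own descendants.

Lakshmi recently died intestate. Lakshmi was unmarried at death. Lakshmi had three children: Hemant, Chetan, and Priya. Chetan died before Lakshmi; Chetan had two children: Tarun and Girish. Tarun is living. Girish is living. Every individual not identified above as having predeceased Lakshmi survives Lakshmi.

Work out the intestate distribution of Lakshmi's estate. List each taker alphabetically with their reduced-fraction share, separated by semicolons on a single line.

Girish 1/6; Hemant 1/3; Priya 1/3; Tarun 1/6

There is no surviving spouse, so the entire estate passes to Lakshmi's descendants per stirpes.
The estate is divided into 3 equal shares of 1/3 among Hemant, Chetan, Priya.
Hemant is living and takes 1/3.
Chetan predeceased; the 1/3 allotted to Chetan's branch passes to Chetan's issue by representation.
The 1/3 is divided into 2 equal shares of 1/6 among Tarun, Girish.
Tarun is living and takes 1/6.
Girish is living and takes 1/6.
Priya is living and takes 1/3.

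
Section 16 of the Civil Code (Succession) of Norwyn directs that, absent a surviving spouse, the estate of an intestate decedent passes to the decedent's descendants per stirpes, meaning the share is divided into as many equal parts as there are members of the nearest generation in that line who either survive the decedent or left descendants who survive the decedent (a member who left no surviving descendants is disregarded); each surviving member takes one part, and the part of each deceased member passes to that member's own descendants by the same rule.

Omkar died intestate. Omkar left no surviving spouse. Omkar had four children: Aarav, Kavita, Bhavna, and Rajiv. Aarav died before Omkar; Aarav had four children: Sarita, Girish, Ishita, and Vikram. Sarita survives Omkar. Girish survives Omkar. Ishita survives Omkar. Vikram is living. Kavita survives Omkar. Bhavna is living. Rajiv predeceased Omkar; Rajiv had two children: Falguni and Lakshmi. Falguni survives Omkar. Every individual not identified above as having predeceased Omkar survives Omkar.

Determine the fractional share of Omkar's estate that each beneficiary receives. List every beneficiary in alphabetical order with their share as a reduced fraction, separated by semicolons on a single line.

There is no surviving spouse, so the entire estate passes to Omkar's descendants per stirpes.
The estate is divided into 4 equal shares of 1/4 among Aarav, Kavita, Bhavna, Rajiv.
Aarav predeceased; the 1/4 allotted to Aarav's branch passes to Aarav's issue by representation.
The 1/4 is divided into 4 equal shares of 1/16 among Sarita, Girish, Ishita, Vikram.
Sarita is living and takes 1/16.
Girish is living and takes 1/16.
Ishita is living and takes 1/16.
Vikram is living and takes 1/16.
Kavita is living and takes 1/4.
Bhavna is living and takes 1/4.
Rajiv predeceased; the 1/4 allotted to Rajiv's branch passes to Rajiv's issue by representation.
The 1/4 is divided into 2 equal shares of 1/8 among Falguni, Lakshmi.
Falguni is living and takes 1/8.
Lakshmi is living and takes 1/8.

Bhavna 1/4; Falguni 1/8; Girish 1/16; Ishita 1/16; Kavita 1/4; Lakshmi 1/8; Sarita 1/16; Vikram 1/16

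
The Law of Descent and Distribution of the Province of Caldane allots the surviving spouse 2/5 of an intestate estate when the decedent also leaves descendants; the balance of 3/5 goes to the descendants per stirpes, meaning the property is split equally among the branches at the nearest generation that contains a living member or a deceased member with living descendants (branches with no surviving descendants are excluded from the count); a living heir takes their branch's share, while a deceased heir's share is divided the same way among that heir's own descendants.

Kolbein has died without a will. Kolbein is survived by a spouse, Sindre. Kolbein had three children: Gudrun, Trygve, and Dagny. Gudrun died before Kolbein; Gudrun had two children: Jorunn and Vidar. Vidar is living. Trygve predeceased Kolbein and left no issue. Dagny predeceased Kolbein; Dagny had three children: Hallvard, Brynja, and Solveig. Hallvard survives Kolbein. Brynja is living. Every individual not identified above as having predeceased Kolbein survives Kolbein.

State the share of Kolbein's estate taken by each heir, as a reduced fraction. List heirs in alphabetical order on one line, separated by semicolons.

Brynja 1/10; Hallvard 1/10; Jorunn 3/20; Sindre 2/5; Solveig 1/10; Vidar 3/20

Sindre, as surviving spouse, takes 2/5.
The remaining 3/5 passes to Kolbein's descendants per stirpes.
Trygve left no surviving issue, so that branch lapses and is disregarded.
The 3/5 is divided into 2 equal shares of 3/10 among Gudrun, Dagny.
Gudrun predeceased; the 3/10 allotted to Gudrun's branch passes to Gudrun's issue by representation.
The 3/10 is divided into 2 equal shares of 3/20 among Jorunn, Vidar.
Jorunn is living and takes 3/20.
Vidar is living and takes 3/20.
Dagny predeceased; the 3/10 allotted to Dagny's branch passes to Dagny's issue by representation.
The 3/10 is divided into 3 equal shares of 1/10 among Hallvard, Brynja, Solveig.
Hallvard is living and takes 1/10.
Brynja is living and takes 1/10.
Solveig is living and takes 1/10.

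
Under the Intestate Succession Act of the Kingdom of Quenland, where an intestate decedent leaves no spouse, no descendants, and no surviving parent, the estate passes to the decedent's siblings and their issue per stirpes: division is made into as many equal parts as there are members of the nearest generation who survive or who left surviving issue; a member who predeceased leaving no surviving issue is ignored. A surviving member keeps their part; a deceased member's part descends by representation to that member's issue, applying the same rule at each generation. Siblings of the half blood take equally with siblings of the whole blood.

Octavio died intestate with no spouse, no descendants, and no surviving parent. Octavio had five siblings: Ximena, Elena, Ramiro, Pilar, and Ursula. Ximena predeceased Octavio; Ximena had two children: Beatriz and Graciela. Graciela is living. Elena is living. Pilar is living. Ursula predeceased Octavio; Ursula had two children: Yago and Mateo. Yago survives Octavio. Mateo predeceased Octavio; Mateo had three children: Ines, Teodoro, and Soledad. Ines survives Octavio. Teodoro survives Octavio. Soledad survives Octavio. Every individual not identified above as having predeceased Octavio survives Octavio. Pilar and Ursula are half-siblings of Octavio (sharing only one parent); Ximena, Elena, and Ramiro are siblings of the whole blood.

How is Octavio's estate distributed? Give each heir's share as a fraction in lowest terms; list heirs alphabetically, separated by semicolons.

No spouse, descendants, or parent survives, so the estate passes to Octavio's siblings per stirpes.
Half-blood and whole-blood siblings take equally under the stated rule.
The estate is divided into 5 equal shares of 1/5 among Ximena, Elena, Ramiro, Pilar, Ursula.
Ximena predeceased; the 1/5 allotted to Ximena's branch passes to Ximena's issue by representation.
The 1/5 is divided into 2 equal shares of 1/10 among Beatriz, Graciela.
Beatriz is living and takes 1/10.
Graciela is living and takes 1/10.
Elena is living and takes 1/5.
Ramiro is living and takes 1/5.
Pilar is living and takes 1/5.
Ursula predeceased; the 1/5 allotted to Ursula's branch passes to Ursula's issue by representation.
The 1/5 is divided into 2 equal shares of 1/10 among Yago, Mateo.
Yago is living and takes 1/10.
Mateo predeceased; the 1/10 allotted to Mateo's branch passes to Mateo's issue by representation.
The 1/10 is divided into 3 equal shares of 1/30 among Ines, Teodoro, Soledad.
Ines is living and takes 1/30.
Teodoro is living and takes 1/30.
Soledad is living and takes 1/30.

Beatriz 1/10; Elena 1/5; Graciela 1/10; Ines 1/30; Pilar 1/5; Ramiro 1/5; Soledad 1/30; Teodoro 1/30; Yago 1/10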